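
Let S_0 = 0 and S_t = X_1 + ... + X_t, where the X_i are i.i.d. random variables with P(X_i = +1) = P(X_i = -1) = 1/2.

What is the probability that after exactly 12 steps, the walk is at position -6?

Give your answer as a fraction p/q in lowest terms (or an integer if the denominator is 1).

Answer: 55/1024

Derivation:
To reach position -6 after 12 steps: need 3 steps of +1 and 9 of -1.
Favorable paths: C(12,3) = 220
Total paths: 2^12 = 4096
P = 220/4096 = 55/1024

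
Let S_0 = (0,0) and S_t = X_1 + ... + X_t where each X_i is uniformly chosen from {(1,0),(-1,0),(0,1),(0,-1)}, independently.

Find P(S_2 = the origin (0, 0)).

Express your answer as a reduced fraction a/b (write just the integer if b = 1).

Let h be the number of horizontal steps (so 2-h are vertical). To end at (0,0) need (h+0)/2 right-steps and ((2-h)+0)/2 up-steps.
Sum over h with 0 ≤ h ≤ 2, h ≡ 0 (mod 2), 2-h ≡ 0 (mod 2):
h=0: C(2,0)·C(0,0)·C(2,1) = 1·1·2 = 2
h=2: C(2,2)·C(2,1)·C(0,0) = 1·2·1 = 2
Total favorable: 4
Total paths: 4^2 = 16
P = 4/16 = 1/4

Answer: 1/4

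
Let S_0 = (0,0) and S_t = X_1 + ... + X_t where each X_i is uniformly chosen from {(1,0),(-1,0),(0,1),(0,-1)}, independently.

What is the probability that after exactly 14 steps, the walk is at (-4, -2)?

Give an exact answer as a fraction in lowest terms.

Answer: 3006003/268435456

Derivation:
Let h be the number of horizontal steps (so 14-h are vertical). To end at (-4,-2) need (h-4)/2 right-steps and ((14-h)-2)/2 up-steps.
Sum over h with 4 ≤ h ≤ 12, h ≡ 0 (mod 2), 14-h ≡ 0 (mod 2):
h=4: C(14,4)·C(4,0)·C(10,4) = 1001·1·210 = 210210
h=6: C(14,6)·C(6,1)·C(8,3) = 3003·6·56 = 1009008
h=8: C(14,8)·C(8,2)·C(6,2) = 3003·28·15 = 1261260
h=10: C(14,10)·C(10,3)·C(4,1) = 1001·120·4 = 480480
h=12: C(14,12)·C(12,4)·C(2,0) = 91·495·1 = 45045
Total favorable: 3006003
Total paths: 4^14 = 268435456
P = 3006003/268435456 = 3006003/268435456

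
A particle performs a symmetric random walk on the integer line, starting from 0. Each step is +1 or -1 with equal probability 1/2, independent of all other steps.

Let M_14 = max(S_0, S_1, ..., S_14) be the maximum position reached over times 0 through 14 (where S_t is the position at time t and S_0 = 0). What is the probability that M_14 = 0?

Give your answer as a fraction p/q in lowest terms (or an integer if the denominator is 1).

Answer: 429/2048

Derivation:
Let M_14 = max(S_0,...,S_14). Use the reflection principle: for j ≥ 1, #{paths with M_14 ≥ j} = #{S_14 ≥ j} + #{S_14 ≥ j+1}.
P(M_14 ≥ 0) = 1 since S_0 = 0, so #{M_14 ≥ 0} = 16384.
#{M_14 ≥ 1} = #{S_14 ≥ 1} + #{S_14 ≥ 2} = 6476 + 6476 = 12952.
#{M_14 = 0} = 16384 - 12952 = 3432.
P(M_14 = 0) = 3432/16384 = 429/2048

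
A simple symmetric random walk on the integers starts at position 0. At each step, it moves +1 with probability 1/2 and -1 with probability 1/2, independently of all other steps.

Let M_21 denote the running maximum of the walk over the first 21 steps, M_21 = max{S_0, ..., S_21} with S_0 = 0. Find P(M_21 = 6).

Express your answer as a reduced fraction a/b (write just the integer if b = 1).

Answer: 14535/262144

Derivation:
Let M_21 = max(S_0,...,S_21). Use the reflection principle: for j ≥ 1, #{paths with M_21 ≥ j} = #{S_21 ≥ j} + #{S_21 ≥ j+1}.
By reflection, #{M_21 ≥ 6} = #{S_21 ≥ 6} + #{S_21 ≥ 7} = 198440 + 198440 = 396880.
#{M_21 ≥ 7} = #{S_21 ≥ 7} + #{S_21 ≥ 8} = 198440 + 82160 = 280600.
#{M_21 = 6} = 396880 - 280600 = 116280.
P(M_21 = 6) = 116280/2097152 = 14535/262144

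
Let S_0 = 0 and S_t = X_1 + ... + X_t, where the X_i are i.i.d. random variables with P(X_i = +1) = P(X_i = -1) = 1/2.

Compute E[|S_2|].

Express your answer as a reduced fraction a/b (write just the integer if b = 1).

S_2 takes values m ≡ 0 (mod 2) with |m| ≤ 2; P(S_2=m) = C(2,(2+m)/2)/2^2.
Total paths: 2^2 = 4
Distribution: P(S=-2)=1/4, P(S=0)=2/4, P(S=2)=1/4
E[|S_2|] = Σ_m |m|·P(S_2=m) = 4/4 = 1

Answer: 1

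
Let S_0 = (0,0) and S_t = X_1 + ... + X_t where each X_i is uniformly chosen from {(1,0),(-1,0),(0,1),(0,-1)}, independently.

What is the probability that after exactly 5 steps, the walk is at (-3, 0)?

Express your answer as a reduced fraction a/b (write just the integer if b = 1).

Let h be the number of horizontal steps (so 5-h are vertical). To end at (-3,0) need (h-3)/2 right-steps and ((5-h)+0)/2 up-steps.
Sum over h with 3 ≤ h ≤ 5, h ≡ 1 (mod 2), 5-h ≡ 0 (mod 2):
h=3: C(5,3)·C(3,0)·C(2,1) = 10·1·2 = 20
h=5: C(5,5)·C(5,1)·C(0,0) = 1·5·1 = 5
Total favorable: 25
Total paths: 4^5 = 1024
P = 25/1024 = 25/1024

Answer: 25/1024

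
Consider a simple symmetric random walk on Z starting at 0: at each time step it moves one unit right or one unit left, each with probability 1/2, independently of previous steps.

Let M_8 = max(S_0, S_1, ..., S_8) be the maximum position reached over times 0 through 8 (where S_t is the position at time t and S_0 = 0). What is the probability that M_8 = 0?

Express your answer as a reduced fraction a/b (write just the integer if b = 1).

Let M_8 = max(S_0,...,S_8). Use the reflection principle: for j ≥ 1, #{paths with M_8 ≥ j} = #{S_8 ≥ j} + #{S_8 ≥ j+1}.
P(M_8 ≥ 0) = 1 since S_0 = 0, so #{M_8 ≥ 0} = 256.
#{M_8 ≥ 1} = #{S_8 ≥ 1} + #{S_8 ≥ 2} = 93 + 93 = 186.
#{M_8 = 0} = 256 - 186 = 70.
P(M_8 = 0) = 70/256 = 35/128

Answer: 35/128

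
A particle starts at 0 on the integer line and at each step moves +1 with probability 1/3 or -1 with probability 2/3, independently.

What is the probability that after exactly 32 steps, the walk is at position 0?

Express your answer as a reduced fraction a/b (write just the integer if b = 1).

To be at 0 after 32 steps: need exactly 16 steps of +1 and 16 of -1.
Number of such sequences: C(32,16) = 601080390
Each has probability (1/3)^16 · (2/3)^16 = 65536/1853020188851841
P = 601080390 · 65536/1853020188851841 = 4376933826560/205891132094649

Answer: 4376933826560/205891132094649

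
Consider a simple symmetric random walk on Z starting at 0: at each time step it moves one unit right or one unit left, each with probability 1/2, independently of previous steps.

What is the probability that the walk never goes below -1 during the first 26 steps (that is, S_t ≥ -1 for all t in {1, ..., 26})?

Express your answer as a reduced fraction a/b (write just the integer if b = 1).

Answer: 5014575/16777216

Derivation:
Let f(t,s) = #length-t paths at position s with S_1..S_t all ≥ -1.
f(t,s) = f(t-1,s-1) + f(t-1,s+1) for s ≥ -1; f(t,s) = 0 for s < -1.
t=0: f(0,0)=1
t=1: f(1,-1)=1 f(1,1)=1
t=2: f(2,0)=2 f(2,2)=1
t=3: f(3,-1)=2 f(3,1)=3 f(3,3)=1
t=4: f(4,0)=5 f(4,2)=4 f(4,4)=1
t=5: f(5,-1)=5 f(5,1)=9 f(5,3)=5 f(5,5)=1
t=6: f(6,0)=14 f(6,2)=14 f(6,4)=6 f(6,6)=1
t=7: f(7,-1)=14 f(7,1)=28 f(7,3)=20 f(7,5)=7 f(7,7)=1
t=8: f(8,0)=42 f(8,2)=48 f(8,4)=27 f(8,6)=8 f(8,8)=1
t=9: f(9,-1)=42 f(9,1)=90 f(9,3)=75 f(9,5)=35 f(9,7)=9 f(9,9)=1
t=10: f(10,0)=132 f(10,2)=165 f(10,4)=110 f(10,6)=44 f(10,8)=10 f(10,10)=1
t=11: f(11,-1)=132 f(11,1)=297 f(11,3)=275 f(11,5)=154 f(11,7)=54 f(11,9)=11 f(11,11)=1
t=12: f(12,0)=429 f(12,2)=572 f(12,4)=429 f(12,6)=208 f(12,8)=65 f(12,10)=12 f(12,12)=1
t=13: f(13,-1)=429 f(13,1)=1001 f(13,3)=1001 f(13,5)=637 f(13,7)=273 f(13,9)=77 f(13,11)=13 f(13,13)=1
t=14: f(14,0)=1430 f(14,2)=2002 f(14,4)=1638 f(14,6)=910 f(14,8)=350 f(14,10)=90 f(14,12)=14 f(14,14)=1
t=15: f(15,-1)=1430 f(15,1)=3432 f(15,3)=3640 f(15,5)=2548 f(15,7)=1260 f(15,9)=440 f(15,11)=104 f(15,13)=15 f(15,15)=1
t=16: f(16,0)=4862 f(16,2)=7072 f(16,4)=6188 f(16,6)=3808 f(16,8)=1700 f(16,10)=544 f(16,12)=119 f(16,14)=16 f(16,16)=1
t=17: f(17,-1)=4862 f(17,1)=11934 f(17,3)=13260 f(17,5)=9996 f(17,7)=5508 f(17,9)=2244 f(17,11)=663 f(17,13)=135 f(17,15)=17 f(17,17)=1
t=18: f(18,0)=16796 f(18,2)=25194 f(18,4)=23256 f(18,6)=15504 f(18,8)=7752 f(18,10)=2907 f(18,12)=798 f(18,14)=152 f(18,16)=18 f(18,18)=1
t=19: f(19,-1)=16796 f(19,1)=41990 f(19,3)=48450 f(19,5)=38760 f(19,7)=23256 f(19,9)=10659 f(19,11)=3705 f(19,13)=950 f(19,15)=170 f(19,17)=19 f(19,19)=1
t=20: f(20,0)=58786 f(20,2)=90440 f(20,4)=87210 f(20,6)=62016 f(20,8)=33915 f(20,10)=14364 f(20,12)=4655 f(20,14)=1120 f(20,16)=189 f(20,18)=20 f(20,20)=1
t=21: f(21,-1)=58786 f(21,1)=149226 f(21,3)=177650 f(21,5)=149226 f(21,7)=95931 f(21,9)=48279 f(21,11)=19019 f(21,13)=5775 f(21,15)=1309 f(21,17)=209 f(21,19)=21 f(21,21)=1
t=22: f(22,0)=208012 f(22,2)=326876 f(22,4)=326876 f(22,6)=245157 f(22,8)=144210 f(22,10)=67298 f(22,12)=24794 f(22,14)=7084 f(22,16)=1518 f(22,18)=230 f(22,20)=22 f(22,22)=1
t=23: f(23,-1)=208012 f(23,1)=534888 f(23,3)=653752 f(23,5)=572033 f(23,7)=389367 f(23,9)=211508 f(23,11)=92092 f(23,13)=31878 f(23,15)=8602 f(23,17)=1748 f(23,19)=252 f(23,21)=23 f(23,23)=1
t=24: f(24,0)=742900 f(24,2)=1188640 f(24,4)=1225785 f(24,6)=961400 f(24,8)=600875 f(24,10)=303600 f(24,12)=123970 f(24,14)=40480 f(24,16)=10350 f(24,18)=2000 f(24,20)=275 f(24,22)=24 f(24,24)=1
t=25: f(25,-1)=742900 f(25,1)=1931540 f(25,3)=2414425 f(25,5)=2187185 f(25,7)=1562275 f(25,9)=904475 f(25,11)=427570 f(25,13)=164450 f(25,15)=50830 f(25,17)=12350 f(25,19)=2275 f(25,21)=299 f(25,23)=25 f(25,25)=1
t=26: f(26,0)=2674440 f(26,2)=4345965 f(26,4)=4601610 f(26,6)=3749460 f(26,8)=2466750 f(26,10)=1332045 f(26,12)=592020 f(26,14)=215280 f(26,16)=63180 f(26,18)=14625 f(26,20)=2574 f(26,22)=324 f(26,24)=26 f(26,26)=1
Σ_s f(26,s) = 20058300
P = 20058300/67108864 = 5014575/16777216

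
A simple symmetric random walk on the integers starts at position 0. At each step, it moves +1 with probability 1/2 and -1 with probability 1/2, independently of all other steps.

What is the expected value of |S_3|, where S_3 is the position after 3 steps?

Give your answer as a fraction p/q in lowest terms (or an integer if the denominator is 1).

S_3 takes values m ≡ 1 (mod 2) with |m| ≤ 3; P(S_3=m) = C(3,(3+m)/2)/2^3.
Total paths: 2^3 = 8
Distribution: P(S=-3)=1/8, P(S=-1)=3/8, P(S=1)=3/8, P(S=3)=1/8
E[|S_3|] = Σ_m |m|·P(S_3=m) = 12/8 = 3/2

Answer: 3/2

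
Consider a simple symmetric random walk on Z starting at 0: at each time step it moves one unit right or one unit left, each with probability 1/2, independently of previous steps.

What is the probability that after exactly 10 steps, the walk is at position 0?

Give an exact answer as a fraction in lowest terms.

To return to 0 after 10 steps: need exactly 5 steps of +1 and 5 of -1.
Favorable paths: C(10,5) = 252
Total paths: 2^10 = 1024
P = 252/1024 = 63/256

Answer: 63/256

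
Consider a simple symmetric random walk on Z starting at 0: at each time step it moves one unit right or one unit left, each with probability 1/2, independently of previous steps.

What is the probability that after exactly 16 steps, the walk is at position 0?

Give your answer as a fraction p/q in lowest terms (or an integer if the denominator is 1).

Answer: 6435/32768

Derivation:
To return to 0 after 16 steps: need exactly 8 steps of +1 and 8 of -1.
Favorable paths: C(16,8) = 12870
Total paths: 2^16 = 65536
P = 12870/65536 = 6435/32768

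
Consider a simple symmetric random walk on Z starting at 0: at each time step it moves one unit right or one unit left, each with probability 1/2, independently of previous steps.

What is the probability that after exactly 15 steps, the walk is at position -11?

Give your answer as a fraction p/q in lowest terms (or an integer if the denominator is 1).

Answer: 105/32768

Derivation:
To reach position -11 after 15 steps: need 2 steps of +1 and 13 of -1.
Favorable paths: C(15,2) = 105
Total paths: 2^15 = 32768
P = 105/32768 = 105/32768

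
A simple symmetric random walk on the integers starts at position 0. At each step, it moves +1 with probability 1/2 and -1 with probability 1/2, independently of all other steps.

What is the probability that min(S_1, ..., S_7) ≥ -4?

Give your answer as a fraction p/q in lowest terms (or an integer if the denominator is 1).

Let f(t,s) = #length-t paths at position s with S_1..S_t all ≥ -4.
f(t,s) = f(t-1,s-1) + f(t-1,s+1) for s ≥ -4; f(t,s) = 0 for s < -4.
t=0: f(0,0)=1
t=1: f(1,-1)=1 f(1,1)=1
t=2: f(2,-2)=1 f(2,0)=2 f(2,2)=1
t=3: f(3,-3)=1 f(3,-1)=3 f(3,1)=3 f(3,3)=1
t=4: f(4,-4)=1 f(4,-2)=4 f(4,0)=6 f(4,2)=4 f(4,4)=1
t=5: f(5,-3)=5 f(5,-1)=10 f(5,1)=10 f(5,3)=5 f(5,5)=1
t=6: f(6,-4)=5 f(6,-2)=15 f(6,0)=20 f(6,2)=15 f(6,4)=6 f(6,6)=1
t=7: f(7,-3)=20 f(7,-1)=35 f(7,1)=35 f(7,3)=21 f(7,5)=7 f(7,7)=1
Σ_s f(7,s) = 119
P = 119/128 = 119/128

Answer: 119/128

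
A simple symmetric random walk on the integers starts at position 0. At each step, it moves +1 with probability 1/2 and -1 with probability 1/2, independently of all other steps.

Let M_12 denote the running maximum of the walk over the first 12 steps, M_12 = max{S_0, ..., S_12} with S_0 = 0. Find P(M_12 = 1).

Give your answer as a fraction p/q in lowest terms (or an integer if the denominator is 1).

Let M_12 = max(S_0,...,S_12). Use the reflection principle: for j ≥ 1, #{paths with M_12 ≥ j} = #{S_12 ≥ j} + #{S_12 ≥ j+1}.
By reflection, #{M_12 ≥ 1} = #{S_12 ≥ 1} + #{S_12 ≥ 2} = 1586 + 1586 = 3172.
#{M_12 ≥ 2} = #{S_12 ≥ 2} + #{S_12 ≥ 3} = 1586 + 794 = 2380.
#{M_12 = 1} = 3172 - 2380 = 792.
P(M_12 = 1) = 792/4096 = 99/512

Answer: 99/512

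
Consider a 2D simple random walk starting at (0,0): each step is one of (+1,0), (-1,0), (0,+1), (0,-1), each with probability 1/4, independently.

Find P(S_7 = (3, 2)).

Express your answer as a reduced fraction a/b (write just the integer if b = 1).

Let h be the number of horizontal steps (so 7-h are vertical). To end at (3,2) need (h+3)/2 right-steps and ((7-h)+2)/2 up-steps.
Sum over h with 3 ≤ h ≤ 5, h ≡ 1 (mod 2), 7-h ≡ 0 (mod 2):
h=3: C(7,3)·C(3,3)·C(4,3) = 35·1·4 = 140
h=5: C(7,5)·C(5,4)·C(2,2) = 21·5·1 = 105
Total favorable: 245
Total paths: 4^7 = 16384
P = 245/16384 = 245/16384

Answer: 245/16384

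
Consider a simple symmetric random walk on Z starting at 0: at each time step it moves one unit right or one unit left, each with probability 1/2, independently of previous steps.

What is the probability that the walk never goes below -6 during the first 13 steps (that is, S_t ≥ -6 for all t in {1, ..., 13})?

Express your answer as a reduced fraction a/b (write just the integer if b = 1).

Let f(t,s) = #length-t paths at position s with S_1..S_t all ≥ -6.
f(t,s) = f(t-1,s-1) + f(t-1,s+1) for s ≥ -6; f(t,s) = 0 for s < -6.
t=0: f(0,0)=1
t=1: f(1,-1)=1 f(1,1)=1
t=2: f(2,-2)=1 f(2,0)=2 f(2,2)=1
t=3: f(3,-3)=1 f(3,-1)=3 f(3,1)=3 f(3,3)=1
t=4: f(4,-4)=1 f(4,-2)=4 f(4,0)=6 f(4,2)=4 f(4,4)=1
t=5: f(5,-5)=1 f(5,-3)=5 f(5,-1)=10 f(5,1)=10 f(5,3)=5 f(5,5)=1
t=6: f(6,-6)=1 f(6,-4)=6 f(6,-2)=15 f(6,0)=20 f(6,2)=15 f(6,4)=6 f(6,6)=1
t=7: f(7,-5)=7 f(7,-3)=21 f(7,-1)=35 f(7,1)=35 f(7,3)=21 f(7,5)=7 f(7,7)=1
t=8: f(8,-6)=7 f(8,-4)=28 f(8,-2)=56 f(8,0)=70 f(8,2)=56 f(8,4)=28 f(8,6)=8 f(8,8)=1
t=9: f(9,-5)=35 f(9,-3)=84 f(9,-1)=126 f(9,1)=126 f(9,3)=84 f(9,5)=36 f(9,7)=9 f(9,9)=1
t=10: f(10,-6)=35 f(10,-4)=119 f(10,-2)=210 f(10,0)=252 f(10,2)=210 f(10,4)=120 f(10,6)=45 f(10,8)=10 f(10,10)=1
t=11: f(11,-5)=154 f(11,-3)=329 f(11,-1)=462 f(11,1)=462 f(11,3)=330 f(11,5)=165 f(11,7)=55 f(11,9)=11 f(11,11)=1
t=12: f(12,-6)=154 f(12,-4)=483 f(12,-2)=791 f(12,0)=924 f(12,2)=792 f(12,4)=495 f(12,6)=220 f(12,8)=66 f(12,10)=12 f(12,12)=1
t=13: f(13,-5)=637 f(13,-3)=1274 f(13,-1)=1715 f(13,1)=1716 f(13,3)=1287 f(13,5)=715 f(13,7)=286 f(13,9)=78 f(13,11)=13 f(13,13)=1
Σ_s f(13,s) = 7722
P = 7722/8192 = 3861/4096

Answer: 3861/4096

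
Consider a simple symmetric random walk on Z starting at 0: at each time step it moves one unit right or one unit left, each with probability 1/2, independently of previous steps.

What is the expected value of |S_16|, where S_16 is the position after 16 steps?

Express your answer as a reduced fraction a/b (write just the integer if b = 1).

S_16 takes values m ≡ 0 (mod 2) with |m| ≤ 16; P(S_16=m) = C(16,(16+m)/2)/2^16.
Total paths: 2^16 = 65536
Distribution: P(S=-16)=1/65536, P(S=-14)=16/65536, P(S=-12)=120/65536, P(S=-10)=560/65536, P(S=-8)=1820/65536, P(S=-6)=4368/65536, P(S=-4)=8008/65536, P(S=-2)=11440/65536, P(S=0)=12870/65536, P(S=2)=11440/65536, P(S=4)=8008/65536, P(S=6)=4368/65536, P(S=8)=1820/65536, P(S=10)=560/65536, P(S=12)=120/65536, P(S=14)=16/65536, P(S=16)=1/65536
E[|S_16|] = Σ_m |m|·P(S_16=m) = 205920/65536 = 6435/2048

Answer: 6435/2048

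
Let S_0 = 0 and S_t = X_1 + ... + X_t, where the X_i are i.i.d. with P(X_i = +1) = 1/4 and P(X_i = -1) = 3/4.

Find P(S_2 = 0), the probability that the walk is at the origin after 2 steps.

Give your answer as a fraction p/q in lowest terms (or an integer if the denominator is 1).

To be at 0 after 2 steps: need exactly 1 step of +1 and 1 of -1.
Number of such sequences: C(2,1) = 2
Each has probability (1/4)^1 · (3/4)^1 = 3/16
P = 2 · 3/16 = 3/8

Answer: 3/8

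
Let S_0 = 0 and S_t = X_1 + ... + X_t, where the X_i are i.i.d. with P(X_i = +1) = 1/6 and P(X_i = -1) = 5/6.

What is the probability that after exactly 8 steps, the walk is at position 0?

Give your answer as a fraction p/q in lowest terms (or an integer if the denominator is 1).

Answer: 21875/839808

Derivation:
To be at 0 after 8 steps: need exactly 4 steps of +1 and 4 of -1.
Number of such sequences: C(8,4) = 70
Each has probability (1/6)^4 · (5/6)^4 = 625/1679616
P = 70 · 625/1679616 = 21875/839808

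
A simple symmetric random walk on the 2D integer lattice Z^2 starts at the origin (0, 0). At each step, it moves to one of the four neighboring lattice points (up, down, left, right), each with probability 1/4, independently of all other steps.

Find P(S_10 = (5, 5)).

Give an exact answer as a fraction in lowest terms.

Answer: 63/262144

Derivation:
Let h be the number of horizontal steps (so 10-h are vertical). To end at (5,5) need (h+5)/2 right-steps and ((10-h)+5)/2 up-steps.
Sum over h with 5 ≤ h ≤ 5, h ≡ 1 (mod 2), 10-h ≡ 1 (mod 2):
h=5: C(10,5)·C(5,5)·C(5,5) = 252·1·1 = 252
Total favorable: 252
Total paths: 4^10 = 1048576
P = 252/1048576 = 63/262144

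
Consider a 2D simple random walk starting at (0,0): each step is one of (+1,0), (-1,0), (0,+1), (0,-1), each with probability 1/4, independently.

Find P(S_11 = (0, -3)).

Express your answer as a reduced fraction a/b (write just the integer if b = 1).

Answer: 27225/1048576

Derivation:
Let h be the number of horizontal steps (so 11-h are vertical). To end at (0,-3) need (h+0)/2 right-steps and ((11-h)-3)/2 up-steps.
Sum over h with 0 ≤ h ≤ 8, h ≡ 0 (mod 2), 11-h ≡ 1 (mod 2):
h=0: C(11,0)·C(0,0)·C(11,4) = 1·1·330 = 330
h=2: C(11,2)·C(2,1)·C(9,3) = 55·2·84 = 9240
h=4: C(11,4)·C(4,2)·C(7,2) = 330·6·21 = 41580
h=6: C(11,6)·C(6,3)·C(5,1) = 462·20·5 = 46200
h=8: C(11,8)·C(8,4)·C(3,0) = 165·70·1 = 11550
Total favorable: 108900
Total paths: 4^11 = 4194304
P = 108900/4194304 = 27225/1048576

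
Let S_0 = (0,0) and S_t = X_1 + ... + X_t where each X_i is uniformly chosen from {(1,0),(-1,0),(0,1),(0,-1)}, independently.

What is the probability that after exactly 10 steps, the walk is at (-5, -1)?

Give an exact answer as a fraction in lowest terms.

Answer: 675/131072

Derivation:
Let h be the number of horizontal steps (so 10-h are vertical). To end at (-5,-1) need (h-5)/2 right-steps and ((10-h)-1)/2 up-steps.
Sum over h with 5 ≤ h ≤ 9, h ≡ 1 (mod 2), 10-h ≡ 1 (mod 2):
h=5: C(10,5)·C(5,0)·C(5,2) = 252·1·10 = 2520
h=7: C(10,7)·C(7,1)·C(3,1) = 120·7·3 = 2520
h=9: C(10,9)·C(9,2)·C(1,0) = 10·36·1 = 360
Total favorable: 5400
Total paths: 4^10 = 1048576
P = 5400/1048576 = 675/131072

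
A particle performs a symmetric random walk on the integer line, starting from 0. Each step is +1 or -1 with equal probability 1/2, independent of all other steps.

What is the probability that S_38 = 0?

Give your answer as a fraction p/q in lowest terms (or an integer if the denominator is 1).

Answer: 4418157975/34359738368

Derivation:
To return to 0 after 38 steps: need exactly 19 steps of +1 and 19 of -1.
Favorable paths: C(38,19) = 35345263800
Total paths: 2^38 = 274877906944
P = 35345263800/274877906944 = 4418157975/34359738368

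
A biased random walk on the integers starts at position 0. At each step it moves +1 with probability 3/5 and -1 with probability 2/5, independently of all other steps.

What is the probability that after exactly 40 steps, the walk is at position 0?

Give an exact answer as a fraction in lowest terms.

To be at 0 after 40 steps: need exactly 20 steps of +1 and 20 of -1.
Number of such sequences: C(40,20) = 137846528820
Each has probability (3/5)^20 · (2/5)^20 = 3656158440062976/9094947017729282379150390625
P = 137846528820 · 3656158440062976/9094947017729282379150390625 = 100797749955725452759793664/1818989403545856475830078125

Answer: 100797749955725452759793664/1818989403545856475830078125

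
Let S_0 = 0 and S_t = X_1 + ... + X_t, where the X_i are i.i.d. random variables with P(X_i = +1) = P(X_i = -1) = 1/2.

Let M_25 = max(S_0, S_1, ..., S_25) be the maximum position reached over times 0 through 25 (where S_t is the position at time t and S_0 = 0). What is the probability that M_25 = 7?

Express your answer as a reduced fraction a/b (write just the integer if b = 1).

Let M_25 = max(S_0,...,S_25). Use the reflection principle: for j ≥ 1, #{paths with M_25 ≥ j} = #{S_25 ≥ j} + #{S_25 ≥ j+1}.
By reflection, #{M_25 ≥ 7} = #{S_25 ≥ 7} + #{S_25 ≥ 8} = 3850756 + 1807781 = 5658537.
#{M_25 ≥ 8} = #{S_25 ≥ 8} + #{S_25 ≥ 9} = 1807781 + 1807781 = 3615562.
#{M_25 = 7} = 5658537 - 3615562 = 2042975.
P(M_25 = 7) = 2042975/33554432 = 2042975/33554432

Answer: 2042975/33554432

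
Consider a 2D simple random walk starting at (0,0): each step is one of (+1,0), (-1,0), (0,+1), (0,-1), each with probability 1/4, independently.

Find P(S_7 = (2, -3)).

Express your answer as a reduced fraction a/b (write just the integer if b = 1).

Answer: 245/16384

Derivation:
Let h be the number of horizontal steps (so 7-h are vertical). To end at (2,-3) need (h+2)/2 right-steps and ((7-h)-3)/2 up-steps.
Sum over h with 2 ≤ h ≤ 4, h ≡ 0 (mod 2), 7-h ≡ 1 (mod 2):
h=2: C(7,2)·C(2,2)·C(5,1) = 21·1·5 = 105
h=4: C(7,4)·C(4,3)·C(3,0) = 35·4·1 = 140
Total favorable: 245
Total paths: 4^7 = 16384
P = 245/16384 = 245/16384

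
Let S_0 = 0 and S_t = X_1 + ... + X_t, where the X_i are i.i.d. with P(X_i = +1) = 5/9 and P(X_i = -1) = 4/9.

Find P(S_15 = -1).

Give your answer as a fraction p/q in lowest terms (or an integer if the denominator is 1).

To reach position -1 after 15 steps: need 7 steps of +1 and 8 steps of -1.
Number of such sequences: C(15,7) = 6435
Each has probability (5/9)^7 · (4/9)^8 = 5120000000/205891132094649
P = 6435 · 5120000000/205891132094649 = 3660800000000/22876792454961

Answer: 3660800000000/22876792454961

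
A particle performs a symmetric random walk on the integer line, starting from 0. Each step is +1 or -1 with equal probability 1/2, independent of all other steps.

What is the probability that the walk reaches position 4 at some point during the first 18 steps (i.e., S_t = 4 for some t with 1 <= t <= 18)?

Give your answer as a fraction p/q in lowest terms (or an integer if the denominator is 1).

Count via complement. Let g(t,s) = #length-t paths at position s with S_1..S_t all ≠ 4.
g(t,s) = g(t-1,s-1) + g(t-1,s+1) for s ≠ 4; g(t,4) = 0.
t=0: g(0,0)=1
t=1: g(1,-1)=1 g(1,1)=1
t=2: g(2,-2)=1 g(2,0)=2 g(2,2)=1
t=3: g(3,-3)=1 g(3,-1)=3 g(3,1)=3 g(3,3)=1
t=4: g(4,-4)=1 g(4,-2)=4 g(4,0)=6 g(4,2)=4
t=5: g(5,-5)=1 g(5,-3)=5 g(5,-1)=10 g(5,1)=10 g(5,3)=4
t=6: g(6,-6)=1 g(6,-4)=6 g(6,-2)=15 g(6,0)=20 g(6,2)=14
t=7: g(7,-7)=1 g(7,-5)=7 g(7,-3)=21 g(7,-1)=35 g(7,1)=34 g(7,3)=14
t=8: g(8,-8)=1 g(8,-6)=8 g(8,-4)=28 g(8,-2)=56 g(8,0)=69 g(8,2)=48
t=9: g(9,-9)=1 g(9,-7)=9 g(9,-5)=36 g(9,-3)=84 g(9,-1)=125 g(9,1)=117 g(9,3)=48
t=10: g(10,-10)=1 g(10,-8)=10 g(10,-6)=45 g(10,-4)=120 g(10,-2)=209 g(10,0)=242 g(10,2)=165
t=11: g(11,-11)=1 g(11,-9)=11 g(11,-7)=55 g(11,-5)=165 g(11,-3)=329 g(11,-1)=451 g(11,1)=407 g(11,3)=165
t=12: g(12,-12)=1 g(12,-10)=12 g(12,-8)=66 g(12,-6)=220 g(12,-4)=494 g(12,-2)=780 g(12,0)=858 g(12,2)=572
t=13: g(13,-13)=1 g(13,-11)=13 g(13,-9)=78 g(13,-7)=286 g(13,-5)=714 g(13,-3)=1274 g(13,-1)=1638 g(13,1)=1430 g(13,3)=572
t=14: g(14,-14)=1 g(14,-12)=14 g(14,-10)=91 g(14,-8)=364 g(14,-6)=1000 g(14,-4)=1988 g(14,-2)=2912 g(14,0)=3068 g(14,2)=2002
t=15: g(15,-15)=1 g(15,-13)=15 g(15,-11)=105 g(15,-9)=455 g(15,-7)=1364 g(15,-5)=2988 g(15,-3)=4900 g(15,-1)=5980 g(15,1)=5070 g(15,3)=2002
t=16: g(16,-16)=1 g(16,-14)=16 g(16,-12)=120 g(16,-10)=560 g(16,-8)=1819 g(16,-6)=4352 g(16,-4)=7888 g(16,-2)=10880 g(16,0)=11050 g(16,2)=7072
t=17: g(17,-17)=1 g(17,-15)=17 g(17,-13)=136 g(17,-11)=680 g(17,-9)=2379 g(17,-7)=6171 g(17,-5)=12240 g(17,-3)=18768 g(17,-1)=21930 g(17,1)=18122 g(17,3)=7072
t=18: g(18,-18)=1 g(18,-16)=18 g(18,-14)=153 g(18,-12)=816 g(18,-10)=3059 g(18,-8)=8550 g(18,-6)=18411 g(18,-4)=31008 g(18,-2)=40698 g(18,0)=40052 g(18,2)=25194
Paths never hitting 4: Σ_s g(18,s) = 167960
Paths hitting 4: 2^18 - 167960 = 94184
P = 94184/262144 = 11773/32768

Answer: 11773/32768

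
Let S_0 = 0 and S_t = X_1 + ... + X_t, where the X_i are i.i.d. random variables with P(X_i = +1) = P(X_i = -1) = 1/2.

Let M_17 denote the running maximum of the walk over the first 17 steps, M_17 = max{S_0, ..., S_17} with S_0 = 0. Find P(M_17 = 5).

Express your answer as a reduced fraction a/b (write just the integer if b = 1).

Answer: 1547/16384

Derivation:
Let M_17 = max(S_0,...,S_17). Use the reflection principle: for j ≥ 1, #{paths with M_17 ≥ j} = #{S_17 ≥ j} + #{S_17 ≥ j+1}.
By reflection, #{M_17 ≥ 5} = #{S_17 ≥ 5} + #{S_17 ≥ 6} = 21778 + 9402 = 31180.
#{M_17 ≥ 6} = #{S_17 ≥ 6} + #{S_17 ≥ 7} = 9402 + 9402 = 18804.
#{M_17 = 5} = 31180 - 18804 = 12376.
P(M_17 = 5) = 12376/131072 = 1547/16384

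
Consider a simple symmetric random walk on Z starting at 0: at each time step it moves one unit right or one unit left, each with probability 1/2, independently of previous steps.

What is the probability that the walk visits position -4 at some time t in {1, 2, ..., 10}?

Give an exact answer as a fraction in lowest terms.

Answer: 29/128

Derivation:
Count via complement. Let g(t,s) = #length-t paths at position s with S_1..S_t all ≠ -4.
g(t,s) = g(t-1,s-1) + g(t-1,s+1) for s ≠ -4; g(t,-4) = 0.
t=0: g(0,0)=1
t=1: g(1,-1)=1 g(1,1)=1
t=2: g(2,-2)=1 g(2,0)=2 g(2,2)=1
t=3: g(3,-3)=1 g(3,-1)=3 g(3,1)=3 g(3,3)=1
t=4: g(4,-2)=4 g(4,0)=6 g(4,2)=4 g(4,4)=1
t=5: g(5,-3)=4 g(5,-1)=10 g(5,1)=10 g(5,3)=5 g(5,5)=1
t=6: g(6,-2)=14 g(6,0)=20 g(6,2)=15 g(6,4)=6 g(6,6)=1
t=7: g(7,-3)=14 g(7,-1)=34 g(7,1)=35 g(7,3)=21 g(7,5)=7 g(7,7)=1
t=8: g(8,-2)=48 g(8,0)=69 g(8,2)=56 g(8,4)=28 g(8,6)=8 g(8,8)=1
t=9: g(9,-3)=48 g(9,-1)=117 g(9,1)=125 g(9,3)=84 g(9,5)=36 g(9,7)=9 g(9,9)=1
t=10: g(10,-2)=165 g(10,0)=242 g(10,2)=209 g(10,4)=120 g(10,6)=45 g(10,8)=10 g(10,10)=1
Paths never hitting -4: Σ_s g(10,s) = 792
Paths hitting -4: 2^10 - 792 = 232
P = 232/1024 = 29/128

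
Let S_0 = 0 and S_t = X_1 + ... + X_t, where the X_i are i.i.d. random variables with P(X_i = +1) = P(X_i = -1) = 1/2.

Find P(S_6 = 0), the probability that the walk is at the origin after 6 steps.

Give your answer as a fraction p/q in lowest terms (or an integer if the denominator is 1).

Answer: 5/16

Derivation:
To return to 0 after 6 steps: need exactly 3 steps of +1 and 3 of -1.
Favorable paths: C(6,3) = 20
Total paths: 2^6 = 64
P = 20/64 = 5/16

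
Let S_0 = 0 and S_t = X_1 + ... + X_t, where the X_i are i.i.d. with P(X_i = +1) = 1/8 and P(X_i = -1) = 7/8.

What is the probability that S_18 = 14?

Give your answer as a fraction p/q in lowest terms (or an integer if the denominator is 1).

To reach position 14 after 18 steps: need 16 steps of +1 and 2 steps of -1.
Number of such sequences: C(18,16) = 153
Each has probability (1/8)^16 · (7/8)^2 = 49/18014398509481984
P = 153 · 49/18014398509481984 = 7497/18014398509481984

Answer: 7497/18014398509481984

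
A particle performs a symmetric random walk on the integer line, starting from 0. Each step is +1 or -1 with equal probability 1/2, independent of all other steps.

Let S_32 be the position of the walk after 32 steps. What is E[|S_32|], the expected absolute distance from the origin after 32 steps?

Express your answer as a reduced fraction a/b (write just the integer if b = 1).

Answer: 300540195/67108864

Derivation:
S_32 takes values m ≡ 0 (mod 2) with |m| ≤ 32; P(S_32=m) = C(32,(32+m)/2)/2^32.
Total paths: 2^32 = 4294967296
Distribution: P(S=-32)=1/4294967296, P(S=-30)=32/4294967296, P(S=-28)=496/4294967296, P(S=-26)=4960/4294967296, P(S=-24)=35960/4294967296, P(S=-22)=201376/4294967296, P(S=-20)=906192/4294967296, P(S=-18)=3365856/4294967296, P(S=-16)=10518300/4294967296, P(S=-14)=28048800/4294967296, P(S=-12)=64512240/4294967296, P(S=-10)=129024480/4294967296, P(S=-8)=225792840/4294967296, P(S=-6)=347373600/4294967296, P(S=-4)=471435600/4294967296, P(S=-2)=565722720/4294967296, P(S=0)=601080390/4294967296, P(S=2)=565722720/4294967296, P(S=4)=471435600/4294967296, P(S=6)=347373600/4294967296, P(S=8)=225792840/4294967296, P(S=10)=129024480/4294967296, P(S=12)=64512240/4294967296, P(S=14)=28048800/4294967296, P(S=16)=10518300/4294967296, P(S=18)=3365856/4294967296, P(S=20)=906192/4294967296, P(S=22)=201376/4294967296, P(S=24)=35960/4294967296, P(S=26)=4960/4294967296, P(S=28)=496/4294967296, P(S=30)=32/4294967296, P(S=32)=1/4294967296
E[|S_32|] = Σ_m |m|·P(S_32=m) = 19234572480/4294967296 = 300540195/67108864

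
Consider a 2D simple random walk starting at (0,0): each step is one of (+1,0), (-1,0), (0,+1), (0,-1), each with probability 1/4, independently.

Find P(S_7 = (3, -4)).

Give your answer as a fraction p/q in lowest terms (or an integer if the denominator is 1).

Let h be the number of horizontal steps (so 7-h are vertical). To end at (3,-4) need (h+3)/2 right-steps and ((7-h)-4)/2 up-steps.
Sum over h with 3 ≤ h ≤ 3, h ≡ 1 (mod 2), 7-h ≡ 0 (mod 2):
h=3: C(7,3)·C(3,3)·C(4,0) = 35·1·1 = 35
Total favorable: 35
Total paths: 4^7 = 16384
P = 35/16384 = 35/16384

Answer: 35/16384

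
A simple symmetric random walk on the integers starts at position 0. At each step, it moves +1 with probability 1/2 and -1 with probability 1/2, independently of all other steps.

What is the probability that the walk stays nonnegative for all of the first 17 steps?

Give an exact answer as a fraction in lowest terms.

Let f(t,s) = #length-t paths at position s with S_1..S_t all ≥ 0.
f(t,s) = f(t-1,s-1) + f(t-1,s+1) for s ≥ 0; f(t,s) = 0 for s < 0.
t=0: f(0,0)=1
t=1: f(1,1)=1
t=2: f(2,0)=1 f(2,2)=1
t=3: f(3,1)=2 f(3,3)=1
t=4: f(4,0)=2 f(4,2)=3 f(4,4)=1
t=5: f(5,1)=5 f(5,3)=4 f(5,5)=1
t=6: f(6,0)=5 f(6,2)=9 f(6,4)=5 f(6,6)=1
t=7: f(7,1)=14 f(7,3)=14 f(7,5)=6 f(7,7)=1
t=8: f(8,0)=14 f(8,2)=28 f(8,4)=20 f(8,6)=7 f(8,8)=1
t=9: f(9,1)=42 f(9,3)=48 f(9,5)=27 f(9,7)=8 f(9,9)=1
t=10: f(10,0)=42 f(10,2)=90 f(10,4)=75 f(10,6)=35 f(10,8)=9 f(10,10)=1
t=11: f(11,1)=132 f(11,3)=165 f(11,5)=110 f(11,7)=44 f(11,9)=10 f(11,11)=1
t=12: f(12,0)=132 f(12,2)=297 f(12,4)=275 f(12,6)=154 f(12,8)=54 f(12,10)=11 f(12,12)=1
t=13: f(13,1)=429 f(13,3)=572 f(13,5)=429 f(13,7)=208 f(13,9)=65 f(13,11)=12 f(13,13)=1
t=14: f(14,0)=429 f(14,2)=1001 f(14,4)=1001 f(14,6)=637 f(14,8)=273 f(14,10)=77 f(14,12)=13 f(14,14)=1
t=15: f(15,1)=1430 f(15,3)=2002 f(15,5)=1638 f(15,7)=910 f(15,9)=350 f(15,11)=90 f(15,13)=14 f(15,15)=1
t=16: f(16,0)=1430 f(16,2)=3432 f(16,4)=3640 f(16,6)=2548 f(16,8)=1260 f(16,10)=440 f(16,12)=104 f(16,14)=15 f(16,16)=1
t=17: f(17,1)=4862 f(17,3)=7072 f(17,5)=6188 f(17,7)=3808 f(17,9)=1700 f(17,11)=544 f(17,13)=119 f(17,15)=16 f(17,17)=1
Σ_s f(17,s) = 24310
P = 24310/131072 = 12155/65536

Answer: 12155/65536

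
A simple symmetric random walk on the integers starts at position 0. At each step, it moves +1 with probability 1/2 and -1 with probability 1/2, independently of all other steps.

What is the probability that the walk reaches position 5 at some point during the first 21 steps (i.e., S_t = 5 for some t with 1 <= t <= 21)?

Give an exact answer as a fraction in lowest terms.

Count via complement. Let g(t,s) = #length-t paths at position s with S_1..S_t all ≠ 5.
g(t,s) = g(t-1,s-1) + g(t-1,s+1) for s ≠ 5; g(t,5) = 0.
t=0: g(0,0)=1
t=1: g(1,-1)=1 g(1,1)=1
t=2: g(2,-2)=1 g(2,0)=2 g(2,2)=1
t=3: g(3,-3)=1 g(3,-1)=3 g(3,1)=3 g(3,3)=1
t=4: g(4,-4)=1 g(4,-2)=4 g(4,0)=6 g(4,2)=4 g(4,4)=1
t=5: g(5,-5)=1 g(5,-3)=5 g(5,-1)=10 g(5,1)=10 g(5,3)=5
t=6: g(6,-6)=1 g(6,-4)=6 g(6,-2)=15 g(6,0)=20 g(6,2)=15 g(6,4)=5
t=7: g(7,-7)=1 g(7,-5)=7 g(7,-3)=21 g(7,-1)=35 g(7,1)=35 g(7,3)=20
t=8: g(8,-8)=1 g(8,-6)=8 g(8,-4)=28 g(8,-2)=56 g(8,0)=70 g(8,2)=55 g(8,4)=20
t=9: g(9,-9)=1 g(9,-7)=9 g(9,-5)=36 g(9,-3)=84 g(9,-1)=126 g(9,1)=125 g(9,3)=75
t=10: g(10,-10)=1 g(10,-8)=10 g(10,-6)=45 g(10,-4)=120 g(10,-2)=210 g(10,0)=251 g(10,2)=200 g(10,4)=75
t=11: g(11,-11)=1 g(11,-9)=11 g(11,-7)=55 g(11,-5)=165 g(11,-3)=330 g(11,-1)=461 g(11,1)=451 g(11,3)=275
t=12: g(12,-12)=1 g(12,-10)=12 g(12,-8)=66 g(12,-6)=220 g(12,-4)=495 g(12,-2)=791 g(12,0)=912 g(12,2)=726 g(12,4)=275
t=13: g(13,-13)=1 g(13,-11)=13 g(13,-9)=78 g(13,-7)=286 g(13,-5)=715 g(13,-3)=1286 g(13,-1)=1703 g(13,1)=1638 g(13,3)=1001
t=14: g(14,-14)=1 g(14,-12)=14 g(14,-10)=91 g(14,-8)=364 g(14,-6)=1001 g(14,-4)=2001 g(14,-2)=2989 g(14,0)=3341 g(14,2)=2639 g(14,4)=1001
t=15: g(15,-15)=1 g(15,-13)=15 g(15,-11)=105 g(15,-9)=455 g(15,-7)=1365 g(15,-5)=3002 g(15,-3)=4990 g(15,-1)=6330 g(15,1)=5980 g(15,3)=3640
t=16: g(16,-16)=1 g(16,-14)=16 g(16,-12)=120 g(16,-10)=560 g(16,-8)=1820 g(16,-6)=4367 g(16,-4)=7992 g(16,-2)=11320 g(16,0)=12310 g(16,2)=9620 g(16,4)=3640
t=17: g(17,-17)=1 g(17,-15)=17 g(17,-13)=136 g(17,-11)=680 g(17,-9)=2380 g(17,-7)=6187 g(17,-5)=12359 g(17,-3)=19312 g(17,-1)=23630 g(17,1)=21930 g(17,3)=13260
t=18: g(18,-18)=1 g(18,-16)=18 g(18,-14)=153 g(18,-12)=816 g(18,-10)=3060 g(18,-8)=8567 g(18,-6)=18546 g(18,-4)=31671 g(18,-2)=42942 g(18,0)=45560 g(18,2)=35190 g(18,4)=13260
t=19: g(19,-19)=1 g(19,-17)=19 g(19,-15)=171 g(19,-13)=969 g(19,-11)=3876 g(19,-9)=11627 g(19,-7)=27113 g(19,-5)=50217 g(19,-3)=74613 g(19,-1)=88502 g(19,1)=80750 g(19,3)=48450
t=20: g(20,-20)=1 g(20,-18)=20 g(20,-16)=190 g(20,-14)=1140 g(20,-12)=4845 g(20,-10)=15503 g(20,-8)=38740 g(20,-6)=77330 g(20,-4)=124830 g(20,-2)=163115 g(20,0)=169252 g(20,2)=129200 g(20,4)=48450
t=21: g(21,-21)=1 g(21,-19)=21 g(21,-17)=210 g(21,-15)=1330 g(21,-13)=5985 g(21,-11)=20348 g(21,-9)=54243 g(21,-7)=116070 g(21,-5)=202160 g(21,-3)=287945 g(21,-1)=332367 g(21,1)=298452 g(21,3)=177650
Paths never hitting 5: Σ_s g(21,s) = 1496782
Paths hitting 5: 2^21 - 1496782 = 600370
P = 600370/2097152 = 300185/1048576

Answer: 300185/1048576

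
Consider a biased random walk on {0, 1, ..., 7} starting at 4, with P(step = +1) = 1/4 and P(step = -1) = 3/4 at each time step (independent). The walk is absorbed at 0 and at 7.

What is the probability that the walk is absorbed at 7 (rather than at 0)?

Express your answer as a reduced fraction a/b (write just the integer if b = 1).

Answer: 40/1093

Derivation:
Biased walk: p = 1/4, q = 3/4, r = q/p = 3
Gambler's ruin: P(hit 7 before 0 | start at 4) = (1 - r^a)/(1 - r^N)
r^4 = 81; r^7 = 2187
P = (1 - 81) / (1 - 2187) = -80 / -2186 = 40/1093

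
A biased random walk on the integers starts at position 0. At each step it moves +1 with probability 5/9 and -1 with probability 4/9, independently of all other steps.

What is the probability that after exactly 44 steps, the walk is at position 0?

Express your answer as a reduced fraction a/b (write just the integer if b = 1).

To be at 0 after 44 steps: need exactly 22 steps of +1 and 22 of -1.
Number of such sequences: C(44,22) = 2104098963720
Each has probability (5/9)^22 · (4/9)^22 = 41943040000000000000000000000/969773729787523602876821942164080815560161
P = 2104098963720 · 41943040000000000000000000000/969773729787523602876821942164080815560161 = 29417435666422169600000000000000000000000/323257909929174534292273980721360271853387

Answer: 29417435666422169600000000000000000000000/323257909929174534292273980721360271853387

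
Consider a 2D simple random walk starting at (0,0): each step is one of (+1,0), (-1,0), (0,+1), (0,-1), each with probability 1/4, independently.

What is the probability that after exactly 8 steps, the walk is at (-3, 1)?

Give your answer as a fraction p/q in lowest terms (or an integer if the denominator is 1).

Answer: 49/2048

Derivation:
Let h be the number of horizontal steps (so 8-h are vertical). To end at (-3,1) need (h-3)/2 right-steps and ((8-h)+1)/2 up-steps.
Sum over h with 3 ≤ h ≤ 7, h ≡ 1 (mod 2), 8-h ≡ 1 (mod 2):
h=3: C(8,3)·C(3,0)·C(5,3) = 56·1·10 = 560
h=5: C(8,5)·C(5,1)·C(3,2) = 56·5·3 = 840
h=7: C(8,7)·C(7,2)·C(1,1) = 8·21·1 = 168
Total favorable: 1568
Total paths: 4^8 = 65536
P = 1568/65536 = 49/2048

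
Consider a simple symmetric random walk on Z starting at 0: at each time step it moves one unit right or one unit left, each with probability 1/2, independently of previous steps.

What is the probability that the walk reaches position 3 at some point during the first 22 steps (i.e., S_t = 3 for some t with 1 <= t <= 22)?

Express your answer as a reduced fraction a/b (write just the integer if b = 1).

Count via complement. Let g(t,s) = #length-t paths at position s with S_1..S_t all ≠ 3.
g(t,s) = g(t-1,s-1) + g(t-1,s+1) for s ≠ 3; g(t,3) = 0.
t=0: g(0,0)=1
t=1: g(1,-1)=1 g(1,1)=1
t=2: g(2,-2)=1 g(2,0)=2 g(2,2)=1
t=3: g(3,-3)=1 g(3,-1)=3 g(3,1)=3
t=4: g(4,-4)=1 g(4,-2)=4 g(4,0)=6 g(4,2)=3
t=5: g(5,-5)=1 g(5,-3)=5 g(5,-1)=10 g(5,1)=9
t=6: g(6,-6)=1 g(6,-4)=6 g(6,-2)=15 g(6,0)=19 g(6,2)=9
t=7: g(7,-7)=1 g(7,-5)=7 g(7,-3)=21 g(7,-1)=34 g(7,1)=28
t=8: g(8,-8)=1 g(8,-6)=8 g(8,-4)=28 g(8,-2)=55 g(8,0)=62 g(8,2)=28
t=9: g(9,-9)=1 g(9,-7)=9 g(9,-5)=36 g(9,-3)=83 g(9,-1)=117 g(9,1)=90
t=10: g(10,-10)=1 g(10,-8)=10 g(10,-6)=45 g(10,-4)=119 g(10,-2)=200 g(10,0)=207 g(10,2)=90
t=11: g(11,-11)=1 g(11,-9)=11 g(11,-7)=55 g(11,-5)=164 g(11,-3)=319 g(11,-1)=407 g(11,1)=297
t=12: g(12,-12)=1 g(12,-10)=12 g(12,-8)=66 g(12,-6)=219 g(12,-4)=483 g(12,-2)=726 g(12,0)=704 g(12,2)=297
t=13: g(13,-13)=1 g(13,-11)=13 g(13,-9)=78 g(13,-7)=285 g(13,-5)=702 g(13,-3)=1209 g(13,-1)=1430 g(13,1)=1001
t=14: g(14,-14)=1 g(14,-12)=14 g(14,-10)=91 g(14,-8)=363 g(14,-6)=987 g(14,-4)=1911 g(14,-2)=2639 g(14,0)=2431 g(14,2)=1001
t=15: g(15,-15)=1 g(15,-13)=15 g(15,-11)=105 g(15,-9)=454 g(15,-7)=1350 g(15,-5)=2898 g(15,-3)=4550 g(15,-1)=5070 g(15,1)=3432
t=16: g(16,-16)=1 g(16,-14)=16 g(16,-12)=120 g(16,-10)=559 g(16,-8)=1804 g(16,-6)=4248 g(16,-4)=7448 g(16,-2)=9620 g(16,0)=8502 g(16,2)=3432
t=17: g(17,-17)=1 g(17,-15)=17 g(17,-13)=136 g(17,-11)=679 g(17,-9)=2363 g(17,-7)=6052 g(17,-5)=11696 g(17,-3)=17068 g(17,-1)=18122 g(17,1)=11934
t=18: g(18,-18)=1 g(18,-16)=18 g(18,-14)=153 g(18,-12)=815 g(18,-10)=3042 g(18,-8)=8415 g(18,-6)=17748 g(18,-4)=28764 g(18,-2)=35190 g(18,0)=30056 g(18,2)=11934
t=19: g(19,-19)=1 g(19,-17)=19 g(19,-15)=171 g(19,-13)=968 g(19,-11)=3857 g(19,-9)=11457 g(19,-7)=26163 g(19,-5)=46512 g(19,-3)=63954 g(19,-1)=65246 g(19,1)=41990
t=20: g(20,-20)=1 g(20,-18)=20 g(20,-16)=190 g(20,-14)=1139 g(20,-12)=4825 g(20,-10)=15314 g(20,-8)=37620 g(20,-6)=72675 g(20,-4)=110466 g(20,-2)=129200 g(20,0)=107236 g(20,2)=41990
t=21: g(21,-21)=1 g(21,-19)=21 g(21,-17)=210 g(21,-15)=1329 g(21,-13)=5964 g(21,-11)=20139 g(21,-9)=52934 g(21,-7)=110295 g(21,-5)=183141 g(21,-3)=239666 g(21,-1)=236436 g(21,1)=149226
t=22: g(22,-22)=1 g(22,-20)=22 g(22,-18)=231 g(22,-16)=1539 g(22,-14)=7293 g(22,-12)=26103 g(22,-10)=73073 g(22,-8)=163229 g(22,-6)=293436 g(22,-4)=422807 g(22,-2)=476102 g(22,0)=385662 g(22,2)=149226
Paths never hitting 3: Σ_s g(22,s) = 1998724
Paths hitting 3: 2^22 - 1998724 = 2195580
P = 2195580/4194304 = 548895/1048576

Answer: 548895/1048576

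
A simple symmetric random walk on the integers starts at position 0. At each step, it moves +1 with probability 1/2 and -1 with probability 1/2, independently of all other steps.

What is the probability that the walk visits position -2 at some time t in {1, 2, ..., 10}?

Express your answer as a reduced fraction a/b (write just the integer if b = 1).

Answer: 281/512

Derivation:
Count via complement. Let g(t,s) = #length-t paths at position s with S_1..S_t all ≠ -2.
g(t,s) = g(t-1,s-1) + g(t-1,s+1) for s ≠ -2; g(t,-2) = 0.
t=0: g(0,0)=1
t=1: g(1,-1)=1 g(1,1)=1
t=2: g(2,0)=2 g(2,2)=1
t=3: g(3,-1)=2 g(3,1)=3 g(3,3)=1
t=4: g(4,0)=5 g(4,2)=4 g(4,4)=1
t=5: g(5,-1)=5 g(5,1)=9 g(5,3)=5 g(5,5)=1
t=6: g(6,0)=14 g(6,2)=14 g(6,4)=6 g(6,6)=1
t=7: g(7,-1)=14 g(7,1)=28 g(7,3)=20 g(7,5)=7 g(7,7)=1
t=8: g(8,0)=42 g(8,2)=48 g(8,4)=27 g(8,6)=8 g(8,8)=1
t=9: g(9,-1)=42 g(9,1)=90 g(9,3)=75 g(9,5)=35 g(9,7)=9 g(9,9)=1
t=10: g(10,0)=132 g(10,2)=165 g(10,4)=110 g(10,6)=44 g(10,8)=10 g(10,10)=1
Paths never hitting -2: Σ_s g(10,s) = 462
Paths hitting -2: 2^10 - 462 = 562
P = 562/1024 = 281/512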